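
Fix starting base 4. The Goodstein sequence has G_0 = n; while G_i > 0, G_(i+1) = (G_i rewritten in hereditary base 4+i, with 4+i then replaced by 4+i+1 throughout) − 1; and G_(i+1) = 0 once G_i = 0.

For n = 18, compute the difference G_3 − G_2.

12

[0] 18 ≡ 4^2 + 2 (base 4). Lift 5: 27. −1: 26.
[1] 26 ≡ 5^2 + 1 (base 5). Lift 6: 37. −1: 36.
[2] 36 ≡ 6^2 (base 6). Lift 7: 49. −1: 48.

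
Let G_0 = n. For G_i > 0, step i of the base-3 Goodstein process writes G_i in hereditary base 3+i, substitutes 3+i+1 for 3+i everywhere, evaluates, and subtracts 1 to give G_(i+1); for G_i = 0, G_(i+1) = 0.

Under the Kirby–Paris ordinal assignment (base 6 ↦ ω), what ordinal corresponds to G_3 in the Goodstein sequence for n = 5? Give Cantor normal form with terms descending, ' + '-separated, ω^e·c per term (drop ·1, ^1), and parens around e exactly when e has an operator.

5

G_0 = 5. HB_3(5) = 3 + 2. Bump = 6. G_1 = 5.
G_1 = 5. HB_4(5) = 4 + 1. Bump = 6. G_2 = 5.
G_2 = 5. HB_5(5) = 5. Bump = 6. G_3 = 5.
G_3 = 5. HB_6(5) = 5. Bump = 5. G_4 = 4.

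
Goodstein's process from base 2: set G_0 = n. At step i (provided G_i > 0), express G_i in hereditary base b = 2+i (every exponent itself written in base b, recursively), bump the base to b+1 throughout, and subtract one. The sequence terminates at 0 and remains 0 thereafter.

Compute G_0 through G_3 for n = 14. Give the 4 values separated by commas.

(0) 14|_2 = 2^(2 + 1) + 2^2 + 2 ↦ 3^(3 + 1) + 3^3 + 3|_3 = 111 ⇒ 110
(1) 110|_3 = 3^(3 + 1) + 3^3 + 2 ↦ 4^(4 + 1) + 4^4 + 2|_4 = 1282 ⇒ 1281
(2) 1281|_4 = 4^(4 + 1) + 4^4 + 1 ↦ 5^(5 + 1) + 5^5 + 1|_5 = 18751 ⇒ 18750

14, 110, 1281, 18750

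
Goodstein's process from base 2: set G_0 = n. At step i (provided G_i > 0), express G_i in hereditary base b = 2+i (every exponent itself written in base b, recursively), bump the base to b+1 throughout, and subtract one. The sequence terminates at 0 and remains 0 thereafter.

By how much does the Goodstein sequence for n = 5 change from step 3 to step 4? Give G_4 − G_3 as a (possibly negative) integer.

base 2: 5 = 2^2 + 1; at 3: 3^3 + 1 = 28; next = 27
base 3: 27 = 3^3; at 4: 4^4 = 256; next = 255
base 4: 255 = 3·4^3 + 3·4^2 + 3·4 + 3; at 5: 3·5^3 + 3·5^2 + 3·5 + 3 = 468; next = 467
base 5: 467 = 3·5^3 + 3·5^2 + 3·5 + 2; at 6: 3·6^3 + 3·6^2 + 3·6 + 2 = 776; next = 775

308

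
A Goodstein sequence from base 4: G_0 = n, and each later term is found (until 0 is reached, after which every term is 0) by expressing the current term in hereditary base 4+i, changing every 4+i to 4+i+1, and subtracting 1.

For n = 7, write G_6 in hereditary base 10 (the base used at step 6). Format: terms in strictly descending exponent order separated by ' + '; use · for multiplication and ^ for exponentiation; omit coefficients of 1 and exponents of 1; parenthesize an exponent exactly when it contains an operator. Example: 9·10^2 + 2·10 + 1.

5

7 —HB4→ 4 + 3 —bump→ 5 + 3 = 8 —(−1)→ 7
7 —HB5→ 5 + 2 —bump→ 6 + 2 = 8 —(−1)→ 7
7 —HB6→ 6 + 1 —bump→ 7 + 1 = 8 —(−1)→ 7
7 —HB7→ 7 —bump→ 8 = 8 —(−1)→ 7
7 —HB8→ 7 —bump→ 7 = 7 —(−1)→ 6
6 —HB9→ 6 —bump→ 6 = 6 —(−1)→ 5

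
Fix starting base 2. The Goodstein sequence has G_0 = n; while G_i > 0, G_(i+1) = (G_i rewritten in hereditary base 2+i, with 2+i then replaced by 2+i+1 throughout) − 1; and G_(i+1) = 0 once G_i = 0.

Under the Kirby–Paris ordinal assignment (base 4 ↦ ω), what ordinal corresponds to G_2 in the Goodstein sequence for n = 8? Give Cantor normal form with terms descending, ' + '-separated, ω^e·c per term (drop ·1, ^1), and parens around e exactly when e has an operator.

ω^ω·2 + ω^2·2 + ω·2 + 1

G_0=8  [base 2] 2^(2 + 1)  →[2↦3]→  3^(3 + 1) = 81  −1 ⇒ G_1=80
G_1=80  [base 3] 2·3^3 + 2·3^2 + 2·3 + 2  →[3↦4]→  2·4^4 + 2·4^2 + 2·4 + 2 = 554  −1 ⇒ G_2=553
G_2=553  [base 4] 2·4^4 + 2·4^2 + 2·4 + 1  →[4↦5]→  2·5^5 + 2·5^2 + 2·5 + 1 = 6311  −1 ⇒ G_3=6310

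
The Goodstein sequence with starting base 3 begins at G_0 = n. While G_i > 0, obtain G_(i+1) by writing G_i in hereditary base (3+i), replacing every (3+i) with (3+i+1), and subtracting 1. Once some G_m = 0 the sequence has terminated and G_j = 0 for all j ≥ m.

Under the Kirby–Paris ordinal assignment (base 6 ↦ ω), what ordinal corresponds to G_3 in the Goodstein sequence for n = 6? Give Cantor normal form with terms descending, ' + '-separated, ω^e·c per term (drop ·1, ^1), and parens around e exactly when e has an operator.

ω + 1

(0) 6|_3 = 2·3 ↦ 2·4|_4 = 8 ⇒ 7
(1) 7|_4 = 4 + 3 ↦ 5 + 3|_5 = 8 ⇒ 7
(2) 7|_5 = 5 + 2 ↦ 6 + 2|_6 = 8 ⇒ 7
(3) 7|_6 = 6 + 1 ↦ 7 + 1|_7 = 8 ⇒ 7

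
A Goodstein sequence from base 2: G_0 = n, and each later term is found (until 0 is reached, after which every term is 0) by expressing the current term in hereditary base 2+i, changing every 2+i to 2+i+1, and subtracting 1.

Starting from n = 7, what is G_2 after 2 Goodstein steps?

259

7 —HB2→ 2^2 + 2 + 1 —bump→ 3^3 + 3 + 1 = 31 —(−1)→ 30
30 —HB3→ 3^3 + 3 —bump→ 4^4 + 4 = 260 —(−1)→ 259
259 —HB4→ 4^4 + 3 —bump→ 5^5 + 3 = 3128 —(−1)→ 3127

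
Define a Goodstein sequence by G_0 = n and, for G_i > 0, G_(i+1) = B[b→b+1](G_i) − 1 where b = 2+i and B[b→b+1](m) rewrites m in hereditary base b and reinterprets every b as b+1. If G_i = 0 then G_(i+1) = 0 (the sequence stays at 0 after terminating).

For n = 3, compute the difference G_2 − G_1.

0

(0) 3|_2 = 2 + 1 ↦ 3 + 1|_3 = 4 ⇒ 3
(1) 3|_3 = 3 ↦ 4|_4 = 4 ⇒ 3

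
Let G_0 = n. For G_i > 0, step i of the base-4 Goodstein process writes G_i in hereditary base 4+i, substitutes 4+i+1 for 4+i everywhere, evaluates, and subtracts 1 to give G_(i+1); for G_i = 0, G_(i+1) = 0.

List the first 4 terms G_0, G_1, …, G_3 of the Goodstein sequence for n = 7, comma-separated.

7, 7, 7, 7

base 4: 7 = 4 + 3; at 5: 5 + 3 = 8; next = 7
base 5: 7 = 5 + 2; at 6: 6 + 2 = 8; next = 7
base 6: 7 = 6 + 1; at 7: 7 + 1 = 8; next = 7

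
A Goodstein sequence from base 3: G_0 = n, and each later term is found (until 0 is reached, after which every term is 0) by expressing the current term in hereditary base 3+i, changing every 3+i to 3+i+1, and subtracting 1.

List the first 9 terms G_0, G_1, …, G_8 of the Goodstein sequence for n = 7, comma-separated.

7, 8, 9, 9, 9, 9, 9, 9, 8

[0] 7 ≡ 2·3 + 1 (base 3). Lift 4: 9. −1: 8.
[1] 8 ≡ 2·4 (base 4). Lift 5: 10. −1: 9.
[2] 9 ≡ 5 + 4 (base 5). Lift 6: 10. −1: 9.
[3] 9 ≡ 6 + 3 (base 6). Lift 7: 10. −1: 9.
[4] 9 ≡ 7 + 2 (base 7). Lift 8: 10. −1: 9.
[5] 9 ≡ 8 + 1 (base 8). Lift 9: 10. −1: 9.
[6] 9 ≡ 9 (base 9). Lift 10: 10. −1: 9.
[7] 9 ≡ 9 (base 10). Lift 11: 9. −1: 8.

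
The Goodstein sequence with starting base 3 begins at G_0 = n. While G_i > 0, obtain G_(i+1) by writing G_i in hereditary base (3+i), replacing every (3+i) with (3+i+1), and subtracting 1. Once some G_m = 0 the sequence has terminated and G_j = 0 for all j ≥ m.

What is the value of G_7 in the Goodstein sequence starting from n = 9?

(0) 9|_3 = 3^2 ↦ 4^2|_4 = 16 ⇒ 15
(1) 15|_4 = 3·4 + 3 ↦ 3·5 + 3|_5 = 18 ⇒ 17
(2) 17|_5 = 3·5 + 2 ↦ 3·6 + 2|_6 = 20 ⇒ 19
(3) 19|_6 = 3·6 + 1 ↦ 3·7 + 1|_7 = 22 ⇒ 21
(4) 21|_7 = 3·7 ↦ 3·8|_8 = 24 ⇒ 23
(5) 23|_8 = 2·8 + 7 ↦ 2·9 + 7|_9 = 25 ⇒ 24
(6) 24|_9 = 2·9 + 6 ↦ 2·10 + 6|_10 = 26 ⇒ 25

25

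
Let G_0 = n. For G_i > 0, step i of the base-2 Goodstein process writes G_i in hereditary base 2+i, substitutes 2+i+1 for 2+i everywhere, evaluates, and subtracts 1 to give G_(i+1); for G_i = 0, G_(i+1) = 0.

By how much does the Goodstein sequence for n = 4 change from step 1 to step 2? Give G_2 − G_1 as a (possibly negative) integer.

G_0 = 4. HB_2(4) = 2^2. Bump = 27. G_1 = 26.
G_1 = 26. HB_3(26) = 2·3^2 + 2·3 + 2. Bump = 42. G_2 = 41.

15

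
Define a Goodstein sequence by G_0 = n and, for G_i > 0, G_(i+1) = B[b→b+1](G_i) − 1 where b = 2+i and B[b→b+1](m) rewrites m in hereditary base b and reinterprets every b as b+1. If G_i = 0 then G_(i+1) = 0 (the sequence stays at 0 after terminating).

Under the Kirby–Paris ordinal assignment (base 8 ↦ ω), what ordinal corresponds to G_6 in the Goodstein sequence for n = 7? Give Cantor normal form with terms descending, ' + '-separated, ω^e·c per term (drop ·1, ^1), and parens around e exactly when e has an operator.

[0] 7 ≡ 2^2 + 2 + 1 (base 2). Lift 3: 31. −1: 30.
[1] 30 ≡ 3^3 + 3 (base 3). Lift 4: 260. −1: 259.
[2] 259 ≡ 4^4 + 3 (base 4). Lift 5: 3128. −1: 3127.
[3] 3127 ≡ 5^5 + 2 (base 5). Lift 6: 46658. −1: 46657.
[4] 46657 ≡ 6^6 + 1 (base 6). Lift 7: 823544. −1: 823543.
[5] 823543 ≡ 7^7 (base 7). Lift 8: 16777216. −1: 16777215.
[6] 16777215 ≡ 7·8^7 + 7·8^6 + 7·8^5 + 7·8^4 + 7·8^3 + 7·8^2 + 7·8 + 7 (base 8). Lift 9: 37665880. −1: 37665879.

ω^7·7 + ω^6·7 + ω^5·7 + ω^4·7 + ω^3·7 + ω^2·7 + ω·7 + 7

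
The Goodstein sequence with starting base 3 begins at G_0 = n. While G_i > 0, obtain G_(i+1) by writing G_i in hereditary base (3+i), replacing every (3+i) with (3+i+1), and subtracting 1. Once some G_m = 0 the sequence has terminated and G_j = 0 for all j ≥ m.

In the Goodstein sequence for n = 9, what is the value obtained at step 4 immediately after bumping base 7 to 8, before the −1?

24

i=0: 9 = 3^2 (b=3); 3→4: 4^2 = 16; 16−1 = 15
i=1: 15 = 3·4 + 3 (b=4); 4→5: 3·5 + 3 = 18; 18−1 = 17
i=2: 17 = 3·5 + 2 (b=5); 5→6: 3·6 + 2 = 20; 20−1 = 19
i=3: 19 = 3·6 + 1 (b=6); 6→7: 3·7 + 1 = 22; 22−1 = 21
i=4: 21 = 3·7 (b=7); 7→8: 3·8 = 24; 24−1 = 23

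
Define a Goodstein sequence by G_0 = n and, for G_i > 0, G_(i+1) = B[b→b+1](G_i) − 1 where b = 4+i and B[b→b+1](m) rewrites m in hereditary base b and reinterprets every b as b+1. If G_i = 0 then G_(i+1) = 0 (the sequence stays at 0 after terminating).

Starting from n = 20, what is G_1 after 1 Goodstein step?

29

i=0: 20 = 4^2 + 4 (b=4); 4→5: 5^2 + 5 = 30; 30−1 = 29
i=1: 29 = 5^2 + 4 (b=5); 5→6: 6^2 + 4 = 40; 40−1 = 39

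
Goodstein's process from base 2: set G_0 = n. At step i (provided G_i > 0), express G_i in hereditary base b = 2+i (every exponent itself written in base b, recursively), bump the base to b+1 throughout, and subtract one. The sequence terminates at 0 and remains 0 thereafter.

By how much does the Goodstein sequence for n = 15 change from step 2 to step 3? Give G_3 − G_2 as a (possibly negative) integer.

17469

i=0: 15 = 2^(2 + 1) + 2^2 + 2 + 1 (b=2); 2→3: 3^(3 + 1) + 3^3 + 3 + 1 = 112; 112−1 = 111
i=1: 111 = 3^(3 + 1) + 3^3 + 3 (b=3); 3→4: 4^(4 + 1) + 4^4 + 4 = 1284; 1284−1 = 1283
i=2: 1283 = 4^(4 + 1) + 4^4 + 3 (b=4); 4→5: 5^(5 + 1) + 5^5 + 3 = 18753; 18753−1 = 18752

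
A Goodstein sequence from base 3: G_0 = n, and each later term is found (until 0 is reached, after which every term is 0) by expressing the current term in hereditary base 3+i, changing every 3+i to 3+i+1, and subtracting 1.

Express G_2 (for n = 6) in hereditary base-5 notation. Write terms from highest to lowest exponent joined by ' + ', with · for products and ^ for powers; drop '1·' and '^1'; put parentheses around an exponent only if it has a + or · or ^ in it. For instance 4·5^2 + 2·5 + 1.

G_0 = 6. HB_3(6) = 2·3. Bump = 8. G_1 = 7.
G_1 = 7. HB_4(7) = 4 + 3. Bump = 8. G_2 = 7.

5 + 2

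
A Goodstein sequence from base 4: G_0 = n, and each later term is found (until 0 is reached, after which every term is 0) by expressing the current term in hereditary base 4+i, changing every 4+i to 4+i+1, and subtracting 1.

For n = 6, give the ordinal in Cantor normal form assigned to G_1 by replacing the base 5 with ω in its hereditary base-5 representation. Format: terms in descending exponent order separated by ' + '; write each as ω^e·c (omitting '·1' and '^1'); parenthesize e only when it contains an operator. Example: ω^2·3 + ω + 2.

G_0 = 6. HB_4(6) = 4 + 2. Bump = 7. G_1 = 6.
G_1 = 6. HB_5(6) = 5 + 1. Bump = 7. G_2 = 6.

ω + 1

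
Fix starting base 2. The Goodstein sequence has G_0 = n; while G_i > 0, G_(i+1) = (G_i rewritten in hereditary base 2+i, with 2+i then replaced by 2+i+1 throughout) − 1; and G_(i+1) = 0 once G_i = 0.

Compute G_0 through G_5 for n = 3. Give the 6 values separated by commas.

G_0 = 3. HB_2(3) = 2 + 1. Bump = 4. G_1 = 3.
G_1 = 3. HB_3(3) = 3. Bump = 4. G_2 = 3.
G_2 = 3. HB_4(3) = 3. Bump = 3. G_3 = 2.
G_3 = 2. HB_5(2) = 2. Bump = 2. G_4 = 1.
G_4 = 1. HB_6(1) = 1. Bump = 1. G_5 = 0.

3, 3, 3, 2, 1, 0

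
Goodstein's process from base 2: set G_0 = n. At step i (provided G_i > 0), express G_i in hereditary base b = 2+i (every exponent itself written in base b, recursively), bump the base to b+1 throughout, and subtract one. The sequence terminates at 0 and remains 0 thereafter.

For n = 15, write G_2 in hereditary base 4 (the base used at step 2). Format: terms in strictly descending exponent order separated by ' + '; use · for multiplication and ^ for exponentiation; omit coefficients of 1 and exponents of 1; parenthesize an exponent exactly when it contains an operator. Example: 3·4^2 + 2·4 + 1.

[0] 15 ≡ 2^(2 + 1) + 2^2 + 2 + 1 (base 2). Lift 3: 112. −1: 111.
[1] 111 ≡ 3^(3 + 1) + 3^3 + 3 (base 3). Lift 4: 1284. −1: 1283.

4^(4 + 1) + 4^4 + 3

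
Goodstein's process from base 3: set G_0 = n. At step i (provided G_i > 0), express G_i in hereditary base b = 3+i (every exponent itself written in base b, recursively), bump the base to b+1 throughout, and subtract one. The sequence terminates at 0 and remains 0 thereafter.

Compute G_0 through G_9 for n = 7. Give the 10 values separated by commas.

7 —HB3→ 2·3 + 1 —bump→ 2·4 + 1 = 9 —(−1)→ 8
8 —HB4→ 2·4 —bump→ 2·5 = 10 —(−1)→ 9
9 —HB5→ 5 + 4 —bump→ 6 + 4 = 10 —(−1)→ 9
9 —HB6→ 6 + 3 —bump→ 7 + 3 = 10 —(−1)→ 9
9 —HB7→ 7 + 2 —bump→ 8 + 2 = 10 —(−1)→ 9
9 —HB8→ 8 + 1 —bump→ 9 + 1 = 10 —(−1)→ 9
9 —HB9→ 9 —bump→ 10 = 10 —(−1)→ 9
9 —HB10→ 9 —bump→ 9 = 9 —(−1)→ 8
8 —HB11→ 8 —bump→ 8 = 8 —(−1)→ 7

7, 8, 9, 9, 9, 9, 9, 9, 8, 7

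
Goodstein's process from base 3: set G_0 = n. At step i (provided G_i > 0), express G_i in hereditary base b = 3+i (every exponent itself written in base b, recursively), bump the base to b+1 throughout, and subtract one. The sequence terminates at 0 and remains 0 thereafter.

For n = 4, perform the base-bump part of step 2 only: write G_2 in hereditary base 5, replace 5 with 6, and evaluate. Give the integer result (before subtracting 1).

4

G_0=4  [base 3] 3 + 1  →[3↦4]→  4 + 1 = 5  −1 ⇒ G_1=4
G_1=4  [base 4] 4  →[4↦5]→  5 = 5  −1 ⇒ G_2=4
G_2=4  [base 5] 4  →[5↦6]→  4 = 4  −1 ⇒ G_3=3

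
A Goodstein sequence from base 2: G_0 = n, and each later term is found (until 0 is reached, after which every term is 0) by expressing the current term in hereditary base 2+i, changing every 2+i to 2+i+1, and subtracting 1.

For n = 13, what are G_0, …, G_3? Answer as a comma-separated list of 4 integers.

13, 108, 1279, 16092

G_0=13  [base 2] 2^(2 + 1) + 2^2 + 1  →[2↦3]→  3^(3 + 1) + 3^3 + 1 = 109  −1 ⇒ G_1=108
G_1=108  [base 3] 3^(3 + 1) + 3^3  →[3↦4]→  4^(4 + 1) + 4^4 = 1280  −1 ⇒ G_2=1279
G_2=1279  [base 4] 4^(4 + 1) + 3·4^3 + 3·4^2 + 3·4 + 3  →[4↦5]→  5^(5 + 1) + 3·5^3 + 3·5^2 + 3·5 + 3 = 16093  −1 ⇒ G_3=16092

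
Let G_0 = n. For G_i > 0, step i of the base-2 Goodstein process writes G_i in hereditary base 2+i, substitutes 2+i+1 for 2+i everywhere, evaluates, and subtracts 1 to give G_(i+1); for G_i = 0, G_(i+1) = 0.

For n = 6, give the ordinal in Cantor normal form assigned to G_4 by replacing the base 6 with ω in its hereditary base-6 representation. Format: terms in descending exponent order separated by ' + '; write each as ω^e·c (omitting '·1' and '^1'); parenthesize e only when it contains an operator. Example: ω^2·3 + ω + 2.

ω^5·5 + ω^4·5 + ω^3·5 + ω^2·5 + ω·5 + 5

6 —HB2→ 2^2 + 2 —bump→ 3^3 + 3 = 30 —(−1)→ 29
29 —HB3→ 3^3 + 2 —bump→ 4^4 + 2 = 258 —(−1)→ 257
257 —HB4→ 4^4 + 1 —bump→ 5^5 + 1 = 3126 —(−1)→ 3125
3125 —HB5→ 5^5 —bump→ 6^6 = 46656 —(−1)→ 46655
46655 —HB6→ 5·6^5 + 5·6^4 + 5·6^3 + 5·6^2 + 5·6 + 5 —bump→ 5·7^5 + 5·7^4 + 5·7^3 + 5·7^2 + 5·7 + 5 = 98040 —(−1)→ 98039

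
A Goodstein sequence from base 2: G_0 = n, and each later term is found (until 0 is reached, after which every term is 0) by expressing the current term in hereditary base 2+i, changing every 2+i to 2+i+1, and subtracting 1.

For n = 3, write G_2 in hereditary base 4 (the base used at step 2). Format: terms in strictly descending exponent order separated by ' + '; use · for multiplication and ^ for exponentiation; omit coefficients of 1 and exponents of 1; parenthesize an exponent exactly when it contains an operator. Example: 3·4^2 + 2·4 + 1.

3

G_0 = 3. HB_2(3) = 2 + 1. Bump = 4. G_1 = 3.
G_1 = 3. HB_3(3) = 3. Bump = 4. G_2 = 3.
G_2 = 3. HB_4(3) = 3. Bump = 3. G_3 = 2.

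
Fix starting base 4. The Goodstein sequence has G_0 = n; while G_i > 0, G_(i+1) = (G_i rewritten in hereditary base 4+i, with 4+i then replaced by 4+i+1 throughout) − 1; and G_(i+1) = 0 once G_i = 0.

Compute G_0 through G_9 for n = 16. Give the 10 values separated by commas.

16 —HB4→ 4^2 —bump→ 5^2 = 25 —(−1)→ 24
24 —HB5→ 4·5 + 4 —bump→ 4·6 + 4 = 28 —(−1)→ 27
27 —HB6→ 4·6 + 3 —bump→ 4·7 + 3 = 31 —(−1)→ 30
30 —HB7→ 4·7 + 2 —bump→ 4·8 + 2 = 34 —(−1)→ 33
33 —HB8→ 4·8 + 1 —bump→ 4·9 + 1 = 37 —(−1)→ 36
36 —HB9→ 4·9 —bump→ 4·10 = 40 —(−1)→ 39
39 —HB10→ 3·10 + 9 —bump→ 3·11 + 9 = 42 —(−1)→ 41
41 —HB11→ 3·11 + 8 —bump→ 3·12 + 8 = 44 —(−1)→ 43
43 —HB12→ 3·12 + 7 —bump→ 3·13 + 7 = 46 —(−1)→ 45

16, 24, 27, 30, 33, 36, 39, 41, 43, 45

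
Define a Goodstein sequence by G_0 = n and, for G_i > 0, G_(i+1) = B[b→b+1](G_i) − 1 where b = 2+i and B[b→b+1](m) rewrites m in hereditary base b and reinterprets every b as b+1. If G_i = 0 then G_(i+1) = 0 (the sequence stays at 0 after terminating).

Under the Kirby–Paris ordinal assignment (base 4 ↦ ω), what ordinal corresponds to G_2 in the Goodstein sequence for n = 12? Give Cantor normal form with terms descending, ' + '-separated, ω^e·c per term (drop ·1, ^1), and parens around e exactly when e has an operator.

base 2: 12 = 2^(2 + 1) + 2^2; at 3: 3^(3 + 1) + 3^3 = 108; next = 107
base 3: 107 = 3^(3 + 1) + 2·3^2 + 2·3 + 2; at 4: 4^(4 + 1) + 2·4^2 + 2·4 + 2 = 1066; next = 1065
base 4: 1065 = 4^(4 + 1) + 2·4^2 + 2·4 + 1; at 5: 5^(5 + 1) + 2·5^2 + 2·5 + 1 = 15686; next = 15685

ω^(ω + 1) + ω^2·2 + ω·2 + 1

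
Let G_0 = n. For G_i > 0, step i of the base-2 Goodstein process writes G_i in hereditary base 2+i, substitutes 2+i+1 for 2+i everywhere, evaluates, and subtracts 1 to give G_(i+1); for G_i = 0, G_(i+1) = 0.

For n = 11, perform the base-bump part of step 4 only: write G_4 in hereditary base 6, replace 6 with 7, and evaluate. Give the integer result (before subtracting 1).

[0] 11 ≡ 2^(2 + 1) + 2 + 1 (base 2). Lift 3: 85. −1: 84.
[1] 84 ≡ 3^(3 + 1) + 3 (base 3). Lift 4: 1028. −1: 1027.
[2] 1027 ≡ 4^(4 + 1) + 3 (base 4). Lift 5: 15628. −1: 15627.
[3] 15627 ≡ 5^(5 + 1) + 2 (base 5). Lift 6: 279938. −1: 279937.
[4] 279937 ≡ 6^(6 + 1) + 1 (base 6). Lift 7: 5764802. −1: 5764801.

5764802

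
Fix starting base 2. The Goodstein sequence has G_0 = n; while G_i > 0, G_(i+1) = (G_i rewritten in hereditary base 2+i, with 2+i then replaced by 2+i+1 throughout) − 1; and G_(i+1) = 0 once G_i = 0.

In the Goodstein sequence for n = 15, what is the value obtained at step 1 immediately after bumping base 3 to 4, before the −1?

1284

step 0: 15 = 2^(2 + 1) + 2^2 + 2 + 1; sub 3 for 2: 3^(3 + 1) + 3^3 + 3 + 1; = 112; G_1 = 112−1 = 111
step 1: 111 = 3^(3 + 1) + 3^3 + 3; sub 4 for 3: 4^(4 + 1) + 4^4 + 4; = 1284; G_2 = 1284−1 = 1283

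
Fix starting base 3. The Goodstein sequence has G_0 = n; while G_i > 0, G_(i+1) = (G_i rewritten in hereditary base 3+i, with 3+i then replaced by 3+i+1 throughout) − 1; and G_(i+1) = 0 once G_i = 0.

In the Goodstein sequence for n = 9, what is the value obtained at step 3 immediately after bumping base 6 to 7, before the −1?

(0) 9|_3 = 3^2 ↦ 4^2|_4 = 16 ⇒ 15
(1) 15|_4 = 3·4 + 3 ↦ 3·5 + 3|_5 = 18 ⇒ 17
(2) 17|_5 = 3·5 + 2 ↦ 3·6 + 2|_6 = 20 ⇒ 19
(3) 19|_6 = 3·6 + 1 ↦ 3·7 + 1|_7 = 22 ⇒ 21

22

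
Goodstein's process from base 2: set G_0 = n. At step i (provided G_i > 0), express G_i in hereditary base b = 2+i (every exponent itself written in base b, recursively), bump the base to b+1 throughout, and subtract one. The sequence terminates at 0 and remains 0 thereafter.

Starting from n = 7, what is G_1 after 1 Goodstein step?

[0] 7 ≡ 2^2 + 2 + 1 (base 2). Lift 3: 31. −1: 30.
[1] 30 ≡ 3^3 + 3 (base 3). Lift 4: 260. −1: 259.

30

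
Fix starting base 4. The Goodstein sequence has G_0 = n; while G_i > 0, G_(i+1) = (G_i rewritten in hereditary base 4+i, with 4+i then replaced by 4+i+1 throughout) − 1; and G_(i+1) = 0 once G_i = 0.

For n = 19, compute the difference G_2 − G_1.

19 —HB4→ 4^2 + 3 —bump→ 5^2 + 3 = 28 —(−1)→ 27
27 —HB5→ 5^2 + 2 —bump→ 6^2 + 2 = 38 —(−1)→ 37

10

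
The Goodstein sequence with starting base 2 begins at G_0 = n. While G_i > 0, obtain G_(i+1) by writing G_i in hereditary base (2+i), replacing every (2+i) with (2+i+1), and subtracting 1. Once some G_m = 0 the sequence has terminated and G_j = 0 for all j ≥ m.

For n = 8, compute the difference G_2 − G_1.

[0] 8 ≡ 2^(2 + 1) (base 2). Lift 3: 81. −1: 80.
[1] 80 ≡ 2·3^3 + 2·3^2 + 2·3 + 2 (base 3). Lift 4: 554. −1: 553.

473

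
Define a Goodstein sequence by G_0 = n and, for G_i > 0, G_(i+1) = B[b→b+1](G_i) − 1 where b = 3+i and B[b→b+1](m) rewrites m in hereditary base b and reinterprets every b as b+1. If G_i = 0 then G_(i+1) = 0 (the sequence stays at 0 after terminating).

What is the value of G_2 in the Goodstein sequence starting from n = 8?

10

G_0=8  [base 3] 2·3 + 2  →[3↦4]→  2·4 + 2 = 10  −1 ⇒ G_1=9
G_1=9  [base 4] 2·4 + 1  →[4↦5]→  2·5 + 1 = 11  −1 ⇒ G_2=10
G_2=10  [base 5] 2·5  →[5↦6]→  2·6 = 12  −1 ⇒ G_3=11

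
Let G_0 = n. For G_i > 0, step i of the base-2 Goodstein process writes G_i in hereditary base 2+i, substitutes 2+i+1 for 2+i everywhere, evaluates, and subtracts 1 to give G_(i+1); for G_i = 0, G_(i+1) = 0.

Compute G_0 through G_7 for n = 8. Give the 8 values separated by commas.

8, 80, 553, 6310, 93395, 1647195, 33554571, 774841151

step 0: 8 = 2^(2 + 1); sub 3 for 2: 3^(3 + 1); = 81; G_1 = 81−1 = 80
step 1: 80 = 2·3^3 + 2·3^2 + 2·3 + 2; sub 4 for 3: 2·4^4 + 2·4^2 + 2·4 + 2; = 554; G_2 = 554−1 = 553
step 2: 553 = 2·4^4 + 2·4^2 + 2·4 + 1; sub 5 for 4: 2·5^5 + 2·5^2 + 2·5 + 1; = 6311; G_3 = 6311−1 = 6310
step 3: 6310 = 2·5^5 + 2·5^2 + 2·5; sub 6 for 5: 2·6^6 + 2·6^2 + 2·6; = 93396; G_4 = 93396−1 = 93395
step 4: 93395 = 2·6^6 + 2·6^2 + 6 + 5; sub 7 for 6: 2·7^7 + 2·7^2 + 7 + 5; = 1647196; G_5 = 1647196−1 = 1647195
step 5: 1647195 = 2·7^7 + 2·7^2 + 7 + 4; sub 8 for 7: 2·8^8 + 2·8^2 + 8 + 4; = 33554572; G_6 = 33554572−1 = 33554571
step 6: 33554571 = 2·8^8 + 2·8^2 + 8 + 3; sub 9 for 8: 2·9^9 + 2·9^2 + 9 + 3; = 774841152; G_7 = 774841152−1 = 774841151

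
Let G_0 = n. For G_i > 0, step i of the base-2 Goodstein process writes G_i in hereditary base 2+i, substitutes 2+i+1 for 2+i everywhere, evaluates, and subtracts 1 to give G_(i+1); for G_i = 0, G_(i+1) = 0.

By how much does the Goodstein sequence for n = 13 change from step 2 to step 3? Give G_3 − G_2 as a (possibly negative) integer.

14813

i=0: 13 = 2^(2 + 1) + 2^2 + 1 (b=2); 2→3: 3^(3 + 1) + 3^3 + 1 = 109; 109−1 = 108
i=1: 108 = 3^(3 + 1) + 3^3 (b=3); 3→4: 4^(4 + 1) + 4^4 = 1280; 1280−1 = 1279
i=2: 1279 = 4^(4 + 1) + 3·4^3 + 3·4^2 + 3·4 + 3 (b=4); 4→5: 5^(5 + 1) + 3·5^3 + 3·5^2 + 3·5 + 3 = 16093; 16093−1 = 16092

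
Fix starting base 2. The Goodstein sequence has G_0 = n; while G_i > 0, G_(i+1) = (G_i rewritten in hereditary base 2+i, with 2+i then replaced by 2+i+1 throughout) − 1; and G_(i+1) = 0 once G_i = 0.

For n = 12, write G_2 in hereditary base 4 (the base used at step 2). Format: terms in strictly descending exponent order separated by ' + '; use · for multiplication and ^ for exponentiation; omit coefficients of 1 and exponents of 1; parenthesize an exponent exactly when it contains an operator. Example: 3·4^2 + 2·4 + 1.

(0) 12|_2 = 2^(2 + 1) + 2^2 ↦ 3^(3 + 1) + 3^3|_3 = 108 ⇒ 107
(1) 107|_3 = 3^(3 + 1) + 2·3^2 + 2·3 + 2 ↦ 4^(4 + 1) + 2·4^2 + 2·4 + 2|_4 = 1066 ⇒ 1065
(2) 1065|_4 = 4^(4 + 1) + 2·4^2 + 2·4 + 1 ↦ 5^(5 + 1) + 2·5^2 + 2·5 + 1|_5 = 15686 ⇒ 15685

4^(4 + 1) + 2·4^2 + 2·4 + 1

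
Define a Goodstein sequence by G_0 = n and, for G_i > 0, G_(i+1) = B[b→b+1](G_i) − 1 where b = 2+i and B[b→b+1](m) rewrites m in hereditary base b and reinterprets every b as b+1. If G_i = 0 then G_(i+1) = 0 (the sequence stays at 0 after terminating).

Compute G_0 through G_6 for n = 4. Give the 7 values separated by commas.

4, 26, 41, 60, 83, 109, 139

i=0: 4 = 2^2 (b=2); 2→3: 3^3 = 27; 27−1 = 26
i=1: 26 = 2·3^2 + 2·3 + 2 (b=3); 3→4: 2·4^2 + 2·4 + 2 = 42; 42−1 = 41
i=2: 41 = 2·4^2 + 2·4 + 1 (b=4); 4→5: 2·5^2 + 2·5 + 1 = 61; 61−1 = 60
i=3: 60 = 2·5^2 + 2·5 (b=5); 5→6: 2·6^2 + 2·6 = 84; 84−1 = 83
i=4: 83 = 2·6^2 + 6 + 5 (b=6); 6→7: 2·7^2 + 7 + 5 = 110; 110−1 = 109
i=5: 109 = 2·7^2 + 7 + 4 (b=7); 7→8: 2·8^2 + 8 + 4 = 140; 140−1 = 139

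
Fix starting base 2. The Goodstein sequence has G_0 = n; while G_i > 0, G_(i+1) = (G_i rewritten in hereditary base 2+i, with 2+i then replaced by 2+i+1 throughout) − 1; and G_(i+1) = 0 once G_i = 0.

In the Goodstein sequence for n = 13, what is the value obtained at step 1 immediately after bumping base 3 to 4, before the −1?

1280

step 0: 13 = 2^(2 + 1) + 2^2 + 1; sub 3 for 2: 3^(3 + 1) + 3^3 + 1; = 109; G_1 = 109−1 = 108
step 1: 108 = 3^(3 + 1) + 3^3; sub 4 for 3: 4^(4 + 1) + 4^4; = 1280; G_2 = 1280−1 = 1279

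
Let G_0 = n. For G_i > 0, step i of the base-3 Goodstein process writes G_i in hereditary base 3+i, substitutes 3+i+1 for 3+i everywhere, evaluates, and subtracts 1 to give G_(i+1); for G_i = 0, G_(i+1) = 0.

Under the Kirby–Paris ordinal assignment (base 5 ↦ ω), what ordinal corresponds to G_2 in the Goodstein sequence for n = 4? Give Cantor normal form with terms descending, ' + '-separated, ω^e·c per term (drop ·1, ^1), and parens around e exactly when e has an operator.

4

step 0: 4 = 3 + 1; sub 4 for 3: 4 + 1; = 5; G_1 = 5−1 = 4
step 1: 4 = 4; sub 5 for 4: 5; = 5; G_2 = 5−1 = 4
step 2: 4 = 4; sub 6 for 5: 4; = 4; G_3 = 4−1 = 3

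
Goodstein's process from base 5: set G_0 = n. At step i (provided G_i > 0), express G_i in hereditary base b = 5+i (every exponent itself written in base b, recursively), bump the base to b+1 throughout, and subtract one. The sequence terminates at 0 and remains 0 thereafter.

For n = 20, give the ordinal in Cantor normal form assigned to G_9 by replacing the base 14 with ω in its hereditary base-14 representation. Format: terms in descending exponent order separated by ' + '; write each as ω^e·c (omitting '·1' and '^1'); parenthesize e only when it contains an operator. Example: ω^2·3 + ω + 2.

ω·2 + 9

(0) 20|_5 = 4·5 ↦ 4·6|_6 = 24 ⇒ 23
(1) 23|_6 = 3·6 + 5 ↦ 3·7 + 5|_7 = 26 ⇒ 25
(2) 25|_7 = 3·7 + 4 ↦ 3·8 + 4|_8 = 28 ⇒ 27
(3) 27|_8 = 3·8 + 3 ↦ 3·9 + 3|_9 = 30 ⇒ 29
(4) 29|_9 = 3·9 + 2 ↦ 3·10 + 2|_10 = 32 ⇒ 31
(5) 31|_10 = 3·10 + 1 ↦ 3·11 + 1|_11 = 34 ⇒ 33
(6) 33|_11 = 3·11 ↦ 3·12|_12 = 36 ⇒ 35
(7) 35|_12 = 2·12 + 11 ↦ 2·13 + 11|_13 = 37 ⇒ 36
(8) 36|_13 = 2·13 + 10 ↦ 2·14 + 10|_14 = 38 ⇒ 37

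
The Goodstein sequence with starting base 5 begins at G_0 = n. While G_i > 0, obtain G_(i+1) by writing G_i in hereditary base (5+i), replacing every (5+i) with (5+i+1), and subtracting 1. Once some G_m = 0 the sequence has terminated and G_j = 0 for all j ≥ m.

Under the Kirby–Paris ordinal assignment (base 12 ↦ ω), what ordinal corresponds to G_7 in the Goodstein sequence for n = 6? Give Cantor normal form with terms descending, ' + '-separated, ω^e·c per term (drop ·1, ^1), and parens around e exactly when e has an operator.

(0) 6|_5 = 5 + 1 ↦ 6 + 1|_6 = 7 ⇒ 6
(1) 6|_6 = 6 ↦ 7|_7 = 7 ⇒ 6
(2) 6|_7 = 6 ↦ 6|_8 = 6 ⇒ 5
(3) 5|_8 = 5 ↦ 5|_9 = 5 ⇒ 4
(4) 4|_9 = 4 ↦ 4|_10 = 4 ⇒ 3
(5) 3|_10 = 3 ↦ 3|_11 = 3 ⇒ 2
(6) 2|_11 = 2 ↦ 2|_12 = 2 ⇒ 1
(7) 1|_12 = 1 ↦ 1|_13 = 1 ⇒ 0

1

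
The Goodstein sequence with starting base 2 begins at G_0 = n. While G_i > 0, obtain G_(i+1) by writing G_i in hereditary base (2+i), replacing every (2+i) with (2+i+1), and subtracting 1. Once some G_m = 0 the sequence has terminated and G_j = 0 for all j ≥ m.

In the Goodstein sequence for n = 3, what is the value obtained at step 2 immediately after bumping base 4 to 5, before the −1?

i=0: 3 = 2 + 1 (b=2); 2→3: 3 + 1 = 4; 4−1 = 3
i=1: 3 = 3 (b=3); 3→4: 4 = 4; 4−1 = 3

3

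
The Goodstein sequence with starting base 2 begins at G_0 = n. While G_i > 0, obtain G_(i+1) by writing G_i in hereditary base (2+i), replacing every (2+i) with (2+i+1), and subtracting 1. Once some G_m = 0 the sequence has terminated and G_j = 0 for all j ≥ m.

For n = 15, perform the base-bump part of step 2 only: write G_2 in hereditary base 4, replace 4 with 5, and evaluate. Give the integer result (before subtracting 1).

G_0=15  [base 2] 2^(2 + 1) + 2^2 + 2 + 1  →[2↦3]→  3^(3 + 1) + 3^3 + 3 + 1 = 112  −1 ⇒ G_1=111
G_1=111  [base 3] 3^(3 + 1) + 3^3 + 3  →[3↦4]→  4^(4 + 1) + 4^4 + 4 = 1284  −1 ⇒ G_2=1283
G_2=1283  [base 4] 4^(4 + 1) + 4^4 + 3  →[4↦5]→  5^(5 + 1) + 5^5 + 3 = 18753  −1 ⇒ G_3=18752

18753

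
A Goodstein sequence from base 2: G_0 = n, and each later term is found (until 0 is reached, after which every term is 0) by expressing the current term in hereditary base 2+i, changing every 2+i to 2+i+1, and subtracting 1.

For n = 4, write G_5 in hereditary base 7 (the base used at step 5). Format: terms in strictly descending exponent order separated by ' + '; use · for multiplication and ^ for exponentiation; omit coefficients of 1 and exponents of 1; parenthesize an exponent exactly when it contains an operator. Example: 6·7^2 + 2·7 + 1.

step 0: 4 = 2^2; sub 3 for 2: 3^3; = 27; G_1 = 27−1 = 26
step 1: 26 = 2·3^2 + 2·3 + 2; sub 4 for 3: 2·4^2 + 2·4 + 2; = 42; G_2 = 42−1 = 41
step 2: 41 = 2·4^2 + 2·4 + 1; sub 5 for 4: 2·5^2 + 2·5 + 1; = 61; G_3 = 61−1 = 60
step 3: 60 = 2·5^2 + 2·5; sub 6 for 5: 2·6^2 + 2·6; = 84; G_4 = 84−1 = 83
step 4: 83 = 2·6^2 + 6 + 5; sub 7 for 6: 2·7^2 + 7 + 5; = 110; G_5 = 110−1 = 109

2·7^2 + 7 + 4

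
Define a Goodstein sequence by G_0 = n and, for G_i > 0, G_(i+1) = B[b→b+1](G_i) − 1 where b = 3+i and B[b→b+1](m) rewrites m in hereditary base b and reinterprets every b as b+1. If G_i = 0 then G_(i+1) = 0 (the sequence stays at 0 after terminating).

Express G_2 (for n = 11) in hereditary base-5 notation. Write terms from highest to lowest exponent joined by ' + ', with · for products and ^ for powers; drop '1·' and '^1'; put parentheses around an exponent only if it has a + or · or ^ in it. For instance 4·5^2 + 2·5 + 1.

5^2

i=0: 11 = 3^2 + 2 (b=3); 3→4: 4^2 + 2 = 18; 18−1 = 17
i=1: 17 = 4^2 + 1 (b=4); 4→5: 5^2 + 1 = 26; 26−1 = 25
i=2: 25 = 5^2 (b=5); 5→6: 6^2 = 36; 36−1 = 35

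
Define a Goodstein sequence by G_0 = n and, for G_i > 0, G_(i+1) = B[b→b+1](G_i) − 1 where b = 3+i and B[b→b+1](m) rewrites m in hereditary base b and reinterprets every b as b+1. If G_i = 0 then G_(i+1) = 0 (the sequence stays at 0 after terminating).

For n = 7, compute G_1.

G_0=7  [base 3] 2·3 + 1  →[3↦4]→  2·4 + 1 = 9  −1 ⇒ G_1=8
G_1=8  [base 4] 2·4  →[4↦5]→  2·5 = 10  −1 ⇒ G_2=9

8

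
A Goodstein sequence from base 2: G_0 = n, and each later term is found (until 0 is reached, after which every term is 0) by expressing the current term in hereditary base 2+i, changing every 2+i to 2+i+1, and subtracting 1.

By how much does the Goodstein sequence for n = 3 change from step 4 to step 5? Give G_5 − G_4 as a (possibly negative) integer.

(0) 3|_2 = 2 + 1 ↦ 3 + 1|_3 = 4 ⇒ 3
(1) 3|_3 = 3 ↦ 4|_4 = 4 ⇒ 3
(2) 3|_4 = 3 ↦ 3|_5 = 3 ⇒ 2
(3) 2|_5 = 2 ↦ 2|_6 = 2 ⇒ 1
(4) 1|_6 = 1 ↦ 1|_7 = 1 ⇒ 0

-1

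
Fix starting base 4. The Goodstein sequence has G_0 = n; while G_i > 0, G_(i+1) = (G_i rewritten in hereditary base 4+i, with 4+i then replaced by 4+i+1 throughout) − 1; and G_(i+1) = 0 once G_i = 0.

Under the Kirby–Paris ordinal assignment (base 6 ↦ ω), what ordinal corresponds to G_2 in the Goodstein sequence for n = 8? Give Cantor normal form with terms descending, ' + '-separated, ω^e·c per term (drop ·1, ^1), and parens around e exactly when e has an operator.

ω + 3

base 4: 8 = 2·4; at 5: 2·5 = 10; next = 9
base 5: 9 = 5 + 4; at 6: 6 + 4 = 10; next = 9
base 6: 9 = 6 + 3; at 7: 7 + 3 = 10; next = 9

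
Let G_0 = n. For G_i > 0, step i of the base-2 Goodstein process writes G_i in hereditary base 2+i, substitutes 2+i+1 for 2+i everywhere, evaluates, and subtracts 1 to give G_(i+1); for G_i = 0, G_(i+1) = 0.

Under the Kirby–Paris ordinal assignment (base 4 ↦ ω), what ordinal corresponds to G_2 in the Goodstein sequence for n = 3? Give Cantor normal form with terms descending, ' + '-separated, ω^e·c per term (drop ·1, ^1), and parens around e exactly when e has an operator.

3

base 2: 3 = 2 + 1; at 3: 3 + 1 = 4; next = 3
base 3: 3 = 3; at 4: 4 = 4; next = 3
base 4: 3 = 3; at 5: 3 = 3; next = 2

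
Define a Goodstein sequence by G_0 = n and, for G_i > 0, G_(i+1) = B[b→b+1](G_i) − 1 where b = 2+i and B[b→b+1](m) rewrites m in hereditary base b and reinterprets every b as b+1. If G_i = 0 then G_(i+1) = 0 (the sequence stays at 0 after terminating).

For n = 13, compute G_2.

1279

G_0=13  [base 2] 2^(2 + 1) + 2^2 + 1  →[2↦3]→  3^(3 + 1) + 3^3 + 1 = 109  −1 ⇒ G_1=108
G_1=108  [base 3] 3^(3 + 1) + 3^3  →[3↦4]→  4^(4 + 1) + 4^4 = 1280  −1 ⇒ G_2=1279
G_2=1279  [base 4] 4^(4 + 1) + 3·4^3 + 3·4^2 + 3·4 + 3  →[4↦5]→  5^(5 + 1) + 3·5^3 + 3·5^2 + 3·5 + 3 = 16093  −1 ⇒ G_3=16092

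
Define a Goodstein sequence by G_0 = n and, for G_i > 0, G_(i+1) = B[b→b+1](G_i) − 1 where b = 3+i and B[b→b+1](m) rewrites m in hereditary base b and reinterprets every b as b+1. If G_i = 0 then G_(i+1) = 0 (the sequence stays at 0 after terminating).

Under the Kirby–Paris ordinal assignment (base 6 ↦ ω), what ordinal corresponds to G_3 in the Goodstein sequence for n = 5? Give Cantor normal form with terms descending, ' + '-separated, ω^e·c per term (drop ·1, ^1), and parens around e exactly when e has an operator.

5

i=0: 5 = 3 + 2 (b=3); 3→4: 4 + 2 = 6; 6−1 = 5
i=1: 5 = 4 + 1 (b=4); 4→5: 5 + 1 = 6; 6−1 = 5
i=2: 5 = 5 (b=5); 5→6: 6 = 6; 6−1 = 5
i=3: 5 = 5 (b=6); 6→7: 5 = 5; 5−1 = 4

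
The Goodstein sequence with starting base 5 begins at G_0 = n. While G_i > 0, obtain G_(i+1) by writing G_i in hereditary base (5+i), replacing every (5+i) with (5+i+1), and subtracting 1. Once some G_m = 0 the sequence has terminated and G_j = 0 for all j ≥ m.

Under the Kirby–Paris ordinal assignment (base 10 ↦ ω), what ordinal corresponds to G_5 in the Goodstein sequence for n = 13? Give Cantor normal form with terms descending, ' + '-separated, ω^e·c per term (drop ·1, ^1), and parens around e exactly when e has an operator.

13 —HB5→ 2·5 + 3 —bump→ 2·6 + 3 = 15 —(−1)→ 14
14 —HB6→ 2·6 + 2 —bump→ 2·7 + 2 = 16 —(−1)→ 15
15 —HB7→ 2·7 + 1 —bump→ 2·8 + 1 = 17 —(−1)→ 16
16 —HB8→ 2·8 —bump→ 2·9 = 18 —(−1)→ 17
17 —HB9→ 9 + 8 —bump→ 10 + 8 = 18 —(−1)→ 17

ω + 7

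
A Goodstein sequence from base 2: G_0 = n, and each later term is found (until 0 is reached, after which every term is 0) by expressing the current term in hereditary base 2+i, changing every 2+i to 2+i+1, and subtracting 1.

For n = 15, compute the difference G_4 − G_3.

i=0: 15 = 2^(2 + 1) + 2^2 + 2 + 1 (b=2); 2→3: 3^(3 + 1) + 3^3 + 3 + 1 = 112; 112−1 = 111
i=1: 111 = 3^(3 + 1) + 3^3 + 3 (b=3); 3→4: 4^(4 + 1) + 4^4 + 4 = 1284; 1284−1 = 1283
i=2: 1283 = 4^(4 + 1) + 4^4 + 3 (b=4); 4→5: 5^(5 + 1) + 5^5 + 3 = 18753; 18753−1 = 18752
i=3: 18752 = 5^(5 + 1) + 5^5 + 2 (b=5); 5→6: 6^(6 + 1) + 6^6 + 2 = 326594; 326594−1 = 326593

307841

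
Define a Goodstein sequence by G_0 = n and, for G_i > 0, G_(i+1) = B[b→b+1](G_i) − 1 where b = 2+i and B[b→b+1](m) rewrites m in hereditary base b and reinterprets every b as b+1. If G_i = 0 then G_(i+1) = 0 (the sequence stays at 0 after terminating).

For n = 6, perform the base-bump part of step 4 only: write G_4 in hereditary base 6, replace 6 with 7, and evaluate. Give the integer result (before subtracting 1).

98040

base 2: 6 = 2^2 + 2; at 3: 3^3 + 3 = 30; next = 29
base 3: 29 = 3^3 + 2; at 4: 4^4 + 2 = 258; next = 257
base 4: 257 = 4^4 + 1; at 5: 5^5 + 1 = 3126; next = 3125
base 5: 3125 = 5^5; at 6: 6^6 = 46656; next = 46655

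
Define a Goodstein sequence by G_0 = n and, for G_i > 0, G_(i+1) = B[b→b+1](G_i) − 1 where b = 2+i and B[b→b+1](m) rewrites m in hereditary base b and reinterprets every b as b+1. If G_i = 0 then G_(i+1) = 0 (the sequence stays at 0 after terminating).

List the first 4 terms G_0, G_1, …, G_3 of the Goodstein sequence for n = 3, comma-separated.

3 —HB2→ 2 + 1 —bump→ 3 + 1 = 4 —(−1)→ 3
3 —HB3→ 3 —bump→ 4 = 4 —(−1)→ 3
3 —HB4→ 3 —bump→ 3 = 3 —(−1)→ 2

3, 3, 3, 2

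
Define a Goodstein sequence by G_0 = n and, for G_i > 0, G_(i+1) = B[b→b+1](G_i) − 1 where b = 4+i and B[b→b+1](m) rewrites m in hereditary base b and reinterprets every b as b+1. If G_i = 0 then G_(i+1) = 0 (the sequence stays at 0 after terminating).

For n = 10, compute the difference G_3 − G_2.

10 —HB4→ 2·4 + 2 —bump→ 2·5 + 2 = 12 —(−1)→ 11
11 —HB5→ 2·5 + 1 —bump→ 2·6 + 1 = 13 —(−1)→ 12
12 —HB6→ 2·6 —bump→ 2·7 = 14 —(−1)→ 13

1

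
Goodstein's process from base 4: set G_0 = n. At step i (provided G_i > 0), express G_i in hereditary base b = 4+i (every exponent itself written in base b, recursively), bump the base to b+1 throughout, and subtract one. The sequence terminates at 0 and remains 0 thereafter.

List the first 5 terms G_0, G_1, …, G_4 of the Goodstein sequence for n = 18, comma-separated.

step 0: 18 = 4^2 + 2; sub 5 for 4: 5^2 + 2; = 27; G_1 = 27−1 = 26
step 1: 26 = 5^2 + 1; sub 6 for 5: 6^2 + 1; = 37; G_2 = 37−1 = 36
step 2: 36 = 6^2; sub 7 for 6: 7^2; = 49; G_3 = 49−1 = 48
step 3: 48 = 6·7 + 6; sub 8 for 7: 6·8 + 6; = 54; G_4 = 54−1 = 53

18, 26, 36, 48, 53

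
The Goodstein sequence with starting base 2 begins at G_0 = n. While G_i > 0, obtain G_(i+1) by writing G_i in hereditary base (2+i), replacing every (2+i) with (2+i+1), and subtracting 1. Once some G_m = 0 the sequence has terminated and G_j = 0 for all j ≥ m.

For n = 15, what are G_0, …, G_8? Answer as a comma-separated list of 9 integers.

(0) 15|_2 = 2^(2 + 1) + 2^2 + 2 + 1 ↦ 3^(3 + 1) + 3^3 + 3 + 1|_3 = 112 ⇒ 111
(1) 111|_3 = 3^(3 + 1) + 3^3 + 3 ↦ 4^(4 + 1) + 4^4 + 4|_4 = 1284 ⇒ 1283
(2) 1283|_4 = 4^(4 + 1) + 4^4 + 3 ↦ 5^(5 + 1) + 5^5 + 3|_5 = 18753 ⇒ 18752
(3) 18752|_5 = 5^(5 + 1) + 5^5 + 2 ↦ 6^(6 + 1) + 6^6 + 2|_6 = 326594 ⇒ 326593
(4) 326593|_6 = 6^(6 + 1) + 6^6 + 1 ↦ 7^(7 + 1) + 7^7 + 1|_7 = 6588345 ⇒ 6588344
(5) 6588344|_7 = 7^(7 + 1) + 7^7 ↦ 8^(8 + 1) + 8^8|_8 = 150994944 ⇒ 150994943
(6) 150994943|_8 = 8^(8 + 1) + 7·8^7 + 7·8^6 + 7·8^5 + 7·8^4 + 7·8^3 + 7·8^2 + 7·8 + 7 ↦ 9^(9 + 1) + 7·9^7 + 7·9^6 + 7·9^5 + 7·9^4 + 7·9^3 + 7·9^2 + 7·9 + 7|_9 = 3524450281 ⇒ 3524450280
(7) 3524450280|_9 = 9^(9 + 1) + 7·9^7 + 7·9^6 + 7·9^5 + 7·9^4 + 7·9^3 + 7·9^2 + 7·9 + 6 ↦ 10^(10 + 1) + 7·10^7 + 7·10^6 + 7·10^5 + 7·10^4 + 7·10^3 + 7·10^2 + 7·10 + 6|_10 = 100077777776 ⇒ 100077777775

15, 111, 1283, 18752, 326593, 6588344, 150994943, 3524450280, 100077777775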